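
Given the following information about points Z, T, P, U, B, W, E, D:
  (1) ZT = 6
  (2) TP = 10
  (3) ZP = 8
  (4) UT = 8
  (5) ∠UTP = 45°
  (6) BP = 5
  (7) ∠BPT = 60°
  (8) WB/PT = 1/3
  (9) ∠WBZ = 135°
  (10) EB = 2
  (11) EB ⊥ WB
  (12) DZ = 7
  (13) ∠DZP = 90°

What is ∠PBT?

Step 1: By the law of cosines on triangle BPT: BT² = 5² + 10² − 2·5·10·cos(60°) = 75, so BT = 5·√3.
Step 2: By the inverse law of cosines on triangle PBT: cos(∠PBT) = (5² + (5·√3)² − 10²) / (2·5·5·√3) = 0/86.6 = 0, so ∠PBT = 90°.

Therefore, the measure of angle ∠PBT = 90°.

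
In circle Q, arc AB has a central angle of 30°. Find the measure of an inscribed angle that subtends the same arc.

An inscribed angle intercepts an arc from a point on the circle, while the central angle intercepts the same arc from the center.
The inscribed angle is always half the central angle: 30° / 2 = 15°.

15°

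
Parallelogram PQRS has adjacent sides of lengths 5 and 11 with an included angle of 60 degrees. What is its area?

Area = 5 * 11 * sin(60°) = 55 * sqrt(3)/2 = 55*sqrt(3)/2

55*sqrt(3)/2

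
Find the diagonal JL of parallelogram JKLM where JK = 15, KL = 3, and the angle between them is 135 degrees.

The diagonal of a parallelogram can be found by treating two adjacent sides and the diagonal as a triangle.
Applying the law of cosines with sides 15, 3 and included angle 135°:
d^2 = 225 + 9 - 90*cos(135°) = 45*sqrt(2) + 234
d = 3*sqrt(5*sqrt(2) + 26)

3*sqrt(5*sqrt(2) + 26)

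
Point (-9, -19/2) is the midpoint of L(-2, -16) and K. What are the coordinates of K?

Using the midpoint formula: M = ((x1 + x2)/2, (y1 + y2)/2)
We know M = (-9, -19/2) and L = (-2, -16)
For x: -9 = (-2 + x2)/2, so x2 = 2*-9 - -2 = -16
For y: -19/2 = (-16 + y2)/2, so y2 = 2*-19/2 - -16 = -3
K = (-16, -3)

(-16, -3)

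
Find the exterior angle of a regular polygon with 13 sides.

Each exterior angle of a regular n-gon is 360 / n.
For n = 13: 360 / 13 = 360/13 degrees.

360/13 degrees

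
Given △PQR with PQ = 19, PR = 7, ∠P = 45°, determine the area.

Area = (1/2)(19)(7) sin(45°) = (1/2)(19)(7)(sqrt(2)/2) = 133*sqrt(2)/4

133*sqrt(2)/4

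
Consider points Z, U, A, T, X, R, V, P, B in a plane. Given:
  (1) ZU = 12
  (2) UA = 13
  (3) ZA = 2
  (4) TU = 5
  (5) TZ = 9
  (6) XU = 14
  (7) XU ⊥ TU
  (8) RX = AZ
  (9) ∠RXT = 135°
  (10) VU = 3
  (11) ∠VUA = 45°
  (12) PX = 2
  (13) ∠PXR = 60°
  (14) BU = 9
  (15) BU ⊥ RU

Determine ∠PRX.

From the given relations: RX = AZ = 2.
Step 1: By the law of cosines on triangle RXP: RP² = 2² + 2² − 2·2·2·cos(60°) = 4, so RP = 2.
Step 2: By the inverse law of cosines on triangle PRX: cos(∠PRX) = (2² + 2² − 2²) / (2·2·2) = 4/8 = 0.5, so ∠PRX = 60°.

Therefore, the measure of angle ∠PRX = 60°.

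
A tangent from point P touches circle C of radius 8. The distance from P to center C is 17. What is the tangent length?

Let T be the point of tangency. Then CT ⊥ PT (radius ⊥ tangent).
In right triangle CTP: CP² = CT² + PT²
17² = 8² + PT²
PT² = 225, PT = 15

15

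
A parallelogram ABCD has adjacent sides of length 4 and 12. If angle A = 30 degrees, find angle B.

In a parallelogram, consecutive angles are supplementary (sum to 180°).
angle B = 180 - angle A
angle B = 180 - 30
angle B = 150 degrees

150 degrees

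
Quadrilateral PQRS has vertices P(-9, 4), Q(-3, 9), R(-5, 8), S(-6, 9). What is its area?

Using the Shoelace formula for a quadrilateral (vertices in order):
Area = (1/2)|sum of (x_i * y_(i+1) - x_(i+1) * y_i)|
Terms: (-9*9 - -3*4) = -69, (-3*8 - -5*9) = 21, (-5*9 - -6*8) = 3, (-6*4 - -9*9) = 57
Sum = 12
Area = (1/2)(12) = 6

6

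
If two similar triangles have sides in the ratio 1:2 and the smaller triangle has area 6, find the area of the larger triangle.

The ratio of areas of similar triangles = (side ratio)^2.
Side ratio = 1:2, so area ratio = 1:4.
Area of the larger triangle / Area of the smaller triangle = 4/1
Area of the larger triangle = 6 * 4/1 = 24

24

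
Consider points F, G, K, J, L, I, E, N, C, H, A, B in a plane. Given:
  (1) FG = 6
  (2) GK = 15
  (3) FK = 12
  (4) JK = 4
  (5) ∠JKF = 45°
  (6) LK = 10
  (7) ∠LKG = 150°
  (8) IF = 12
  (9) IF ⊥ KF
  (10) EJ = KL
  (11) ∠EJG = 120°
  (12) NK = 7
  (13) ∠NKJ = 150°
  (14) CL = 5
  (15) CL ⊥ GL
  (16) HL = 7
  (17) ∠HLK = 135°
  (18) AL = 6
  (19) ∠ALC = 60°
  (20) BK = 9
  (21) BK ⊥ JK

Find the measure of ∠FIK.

Step 1: By the law of cosines on triangle IFK: IK² = 12² + 12² − 2·12·12·cos(90°) = 288, so IK = 12·√2.
Step 2: By the inverse law of cosines on triangle FIK: cos(∠FIK) = (12² + (12·√2)² − 12²) / (2·12·12·√2) = 288/407.29 = 0.7071, so ∠FIK = 45°.

Therefore, the measure of angle ∠FIK = 45°.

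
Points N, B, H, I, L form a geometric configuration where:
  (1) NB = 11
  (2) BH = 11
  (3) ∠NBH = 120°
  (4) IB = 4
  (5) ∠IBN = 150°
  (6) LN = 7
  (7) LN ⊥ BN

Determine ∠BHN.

Step 1: By the law of cosines on triangle HBN: HN² = 11² + 11² − 2·11·11·cos(120°) = 363, so HN = 11·√3.
Step 2: By the inverse law of cosines on triangle BHN: cos(∠BHN) = (11² + (11·√3)² − 11²) / (2·11·11·√3) = 363/419.16 = 0.866, so ∠BHN = 30°.

Therefore, the measure of angle ∠BHN = 30°.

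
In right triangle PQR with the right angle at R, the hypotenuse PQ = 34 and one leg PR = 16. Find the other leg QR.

By the Pythagorean theorem: QR^2 = PQ^2 - PR^2
QR^2 = 34^2 - 16^2 = 1156 - 256 = 900
QR = sqrt(900) = 30

30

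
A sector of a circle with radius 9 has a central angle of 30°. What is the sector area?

Sector area = π(9²)(1/12) = 27*pi/4

27*pi/4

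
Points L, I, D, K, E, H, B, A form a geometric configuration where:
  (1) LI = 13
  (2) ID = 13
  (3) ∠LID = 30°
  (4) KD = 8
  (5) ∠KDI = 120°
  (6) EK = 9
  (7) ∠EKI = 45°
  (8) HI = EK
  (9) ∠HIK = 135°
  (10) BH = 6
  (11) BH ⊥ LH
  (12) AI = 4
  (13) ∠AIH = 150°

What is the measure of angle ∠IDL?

Step 1: By the law of cosines on triangle DIL: DL² = 13² + 13² − 2·13·13·cos(30°) = 45.28, so DL ≈ 6.73.
Step 2: By the inverse law of cosines on triangle IDL: cos(∠IDL) = (13² + 6.73² − 13²) / (2·13·6.73) = 45.28/174.96 = 0.2588, so ∠IDL = 75°.

Therefore, the measure of angle ∠IDL = 75°.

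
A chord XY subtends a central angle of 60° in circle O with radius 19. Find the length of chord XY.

Chord = 2(19) sin(30°) = 19

19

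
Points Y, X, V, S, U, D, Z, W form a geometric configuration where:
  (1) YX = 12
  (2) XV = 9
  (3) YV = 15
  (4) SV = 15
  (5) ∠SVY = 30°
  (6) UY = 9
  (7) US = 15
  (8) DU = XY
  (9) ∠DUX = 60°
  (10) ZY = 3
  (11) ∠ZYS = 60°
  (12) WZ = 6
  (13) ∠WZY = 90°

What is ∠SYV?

Step 1: By the law of cosines on triangle YVS: YS² = 15² + 15² − 2·15·15·cos(30°) = 60.29, so YS ≈ 7.76.
Step 2: By the inverse law of cosines on triangle SYV: cos(∠SYV) = (7.76² + 15² − 15²) / (2·7.76·15) = 60.29/232.94 = 0.2588, so ∠SYV = 75°.

Therefore, the measure of angle ∠SYV = 75°.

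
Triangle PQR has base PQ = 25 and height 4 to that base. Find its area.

A triangle's area is half the area of a rectangle with the same base and height.
Area = (1/2) * 25 * 4 = 50.

50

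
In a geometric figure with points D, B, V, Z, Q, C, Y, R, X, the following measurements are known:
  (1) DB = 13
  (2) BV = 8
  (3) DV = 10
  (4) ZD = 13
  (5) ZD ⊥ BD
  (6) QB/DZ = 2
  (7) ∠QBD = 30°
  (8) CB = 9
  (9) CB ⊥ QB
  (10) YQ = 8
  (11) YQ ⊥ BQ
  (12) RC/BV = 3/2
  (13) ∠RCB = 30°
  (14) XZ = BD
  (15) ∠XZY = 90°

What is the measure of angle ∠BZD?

Step 1: By the law of cosines on triangle ZDB: ZB² = 13² + 13² − 2·13·13·cos(90°) = 338, so ZB = 13·√2.
Step 2: By the inverse law of cosines on triangle BZD: cos(∠BZD) = ((13·√2)² + 13² − 13²) / (2·13·√2·13) = 338/478 = 0.7071, so ∠BZD = 45°.

Therefore, the measure of angle ∠BZD = 45°.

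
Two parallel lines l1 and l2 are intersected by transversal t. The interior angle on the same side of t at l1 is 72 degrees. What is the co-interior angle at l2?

Co-interior (same-side interior) angles are between the parallel lines on the same side of the transversal.
Unlike corresponding or alternate interior angles, they are supplementary rather than equal.
So the angle = 180 - 72 = 108 degrees.

108 degrees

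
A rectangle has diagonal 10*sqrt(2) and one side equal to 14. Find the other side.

The diagonal of a rectangle forms a right triangle with the two sides.
Rearranging the Pythagorean theorem: missing side = sqrt(d^2 - known^2).
= sqrt(200 - 196) = sqrt(4) = 2.

2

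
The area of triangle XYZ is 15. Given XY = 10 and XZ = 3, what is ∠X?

sin(C) = 2 * 15 / (10 * 3) = 1, so C = arcsin(1) = 90°.

90°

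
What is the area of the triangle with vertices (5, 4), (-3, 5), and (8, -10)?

The Shoelace formula computes the area from vertex coordinates by summing cross products.
For vertices (5,4), (-3,5), (8,-10):
Signed sum = 5*5 - -3*4 + -3*-10 - 8*5 + 8*4 - 5*-10
= 37 + -10 + 82 = 109
Area = (1/2)|109| = 109/2.

109/2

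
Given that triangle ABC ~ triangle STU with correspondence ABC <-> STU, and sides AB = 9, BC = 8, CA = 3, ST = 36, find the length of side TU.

k = 36/9 = 4. TU = 4 * 8 = 32.

32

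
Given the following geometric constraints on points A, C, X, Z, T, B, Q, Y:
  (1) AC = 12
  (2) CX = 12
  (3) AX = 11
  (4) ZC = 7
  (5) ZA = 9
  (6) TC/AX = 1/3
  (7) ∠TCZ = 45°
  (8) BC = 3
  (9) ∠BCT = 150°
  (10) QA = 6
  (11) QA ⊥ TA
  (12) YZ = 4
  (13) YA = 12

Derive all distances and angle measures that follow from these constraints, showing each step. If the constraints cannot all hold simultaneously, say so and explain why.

The constraints are consistent.

From the given relations:
  TC = 1/3·AX = 1/3·11 ≈ 3.67

Step 1: From ZC = 7, CT = 3.67, and ∠ZCT = 45°, by the law of cosines:
  ZT² = ZC² + CT² - 2·ZC·CT·cos(45°) = 49 + 13.44 - 36.3 = 26.15
  ZT ≈ 5.11

Step 2: From TC = 3.67, CB = 3, and ∠TCB = 150°, by the law of cosines:
  TB² = TC² + CB² - 2·TC·CB·cos(150°) = 13.44 + 9 + 19.05 = 41.5
  TB ≈ 6.44

Step 3: From AC = 12, AX = 11, CX = 12, by the inverse law of cosines:
  cos(∠CAX) = (AC² + AX² - CX²) / (2·AC·AX)
  ∠CAX = 62.72°

Step 4: From AC = 12, AZ = 9, CZ = 7, by the inverse law of cosines:
  cos(∠CAZ) = (AC² + AZ² - CZ²) / (2·AC·AZ)
  ∠CAZ = 35.43°

Step 5: From AY = 12, AZ = 9, YZ = 4, by the inverse law of cosines:
  cos(∠YAZ) = (AY² + AZ² - YZ²) / (2·AY·AZ)
  ∠YAZ = 14.63°

Step 6: From CA = 12, CX = 12, AX = 11, by the inverse law of cosines:
  cos(∠ACX) = (CA² + CX² - AX²) / (2·CA·CX)
  ∠ACX = 54.56°

Step 7: From CA = 12, CZ = 7, AZ = 9, by the inverse law of cosines:
  cos(∠ACZ) = (CA² + CZ² - AZ²) / (2·CA·CZ)
  ∠ACZ = 48.19°

Step 8: From XA = 11, XC = 12, AC = 12, by the inverse law of cosines:
  cos(∠AXC) = (XA² + XC² - AC²) / (2·XA·XC)
  ∠AXC = 62.72°

Step 9: From ZA = 9, ZC = 7, AC = 12, by the inverse law of cosines:
  cos(∠AZC) = (ZA² + ZC² - AC²) / (2·ZA·ZC)
  ∠AZC = 96.38°

Step 10: From ZA = 9, ZY = 4, AY = 12, by the inverse law of cosines:
  cos(∠AZY) = (ZA² + ZY² - AY²) / (2·ZA·ZY)
  ∠AZY = 130.75°

Step 11: From YA = 12, YZ = 4, AZ = 9, by the inverse law of cosines:
  cos(∠AYZ) = (YA² + YZ² - AZ²) / (2·YA·YZ)
  ∠AYZ = 34.62°

Step 12: From ZC = 7, ZT = 5.11, CT = 3.67, by the inverse law of cosines:
  cos(∠CZT) = (ZC² + ZT² - CT²) / (2·ZC·ZT)
  ∠CZT = 30.47°

Step 13: From TB = 6.44, TC = 3.67, BC = 3, by the inverse law of cosines:
  cos(∠BTC) = (TB² + TC² - BC²) / (2·TB·TC)
  ∠BTC = 13.47°

Step 14: From TC = 3.67, TZ = 5.11, CZ = 7, by the inverse law of cosines:
  cos(∠CTZ) = (TC² + TZ² - CZ²) / (2·TC·TZ)
  ∠CTZ = 104.53°

Step 15: From BC = 3, BT = 6.44, CT = 3.67, by the inverse law of cosines:
  cos(∠CBT) = (BC² + BT² - CT²) / (2·BC·BT)
  ∠CBT = 16.53°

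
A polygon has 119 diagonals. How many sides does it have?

Using d = n(n - 3)/2, we solve 119 = n(n - 3)/2.
So n(n - 3) = 238.
Testing n = 17: 17 * 14 = 238 = 238. Correct.
The polygon has 17 sides.

17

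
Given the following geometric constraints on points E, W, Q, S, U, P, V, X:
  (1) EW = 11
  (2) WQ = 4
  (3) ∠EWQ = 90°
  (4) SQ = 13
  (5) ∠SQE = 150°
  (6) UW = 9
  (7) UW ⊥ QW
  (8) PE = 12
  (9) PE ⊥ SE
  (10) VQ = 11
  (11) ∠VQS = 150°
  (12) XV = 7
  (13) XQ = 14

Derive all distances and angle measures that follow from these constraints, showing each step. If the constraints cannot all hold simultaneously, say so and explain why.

The constraints are consistent.

Step 1: From EW = 11, WQ = 4, and ∠EWQ = 90°, by the law of cosines:
  EQ² = EW² + WQ² - 2·EW·WQ·cos(90°) = 121 + 16 - 0 = 137
  EQ = √137

Step 2: From QW = 4, WU = 9, and ∠QWU = 90°, by the law of cosines:
  QU² = QW² + WU² - 2·QW·WU·cos(90°) = 16 + 81 - 0 = 97
  QU = √97

Step 3: From SQ = 13, QV = 11, and ∠SQV = 150°, by the law of cosines:
  SV² = SQ² + QV² - 2·SQ·QV·cos(150°) = 169 + 121 + 247.7 = 537.7
  SV ≈ 23.19

Step 4: From QV = 11, QX = 14, VX = 7, by the inverse law of cosines:
  cos(∠VQX) = (QV² + QX² - VX²) / (2·QV·QX)
  ∠VQX = 29.53°

Step 5: From VQ = 11, VX = 7, QX = 14, by the inverse law of cosines:
  cos(∠QVX) = (VQ² + VX² - QX²) / (2·VQ·VX)
  ∠QVX = 99.72°

Step 6: From XQ = 14, XV = 7, QV = 11, by the inverse law of cosines:
  cos(∠QXV) = (XQ² + XV² - QV²) / (2·XQ·XV)
  ∠QXV = 50.75°

Step 7: From EQ = √137, QS = 13, and ∠EQS = 150°, by the law of cosines:
  ES² = EQ² + QS² - 2·EQ·QS·cos(150°) = 137 + 169 + 263.6 = 569.6
  ES ≈ 23.87

Step 8: From EQ = √137, EW = 11, QW = 4, by the inverse law of cosines:
  cos(∠QEW) = (EQ² + EW² - QW²) / (2·EQ·EW)
  ∠QEW = 19.98°

Step 9: From QE = √137, QW = 4, EW = 11, by the inverse law of cosines:
  cos(∠EQW) = (QE² + QW² - EW²) / (2·QE·QW)
  ∠EQW = 70.02°

Step 10: From QU = √97, QW = 4, UW = 9, by the inverse law of cosines:
  cos(∠UQW) = (QU² + QW² - UW²) / (2·QU·QW)
  ∠UQW = 66.04°

Step 11: From SQ = 13, SV = 23.19, QV = 11, by the inverse law of cosines:
  cos(∠QSV) = (SQ² + SV² - QV²) / (2·SQ·SV)
  ∠QSV = 13.72°

Step 12: From UQ = √97, UW = 9, QW = 4, by the inverse law of cosines:
  cos(∠QUW) = (UQ² + UW² - QW²) / (2·UQ·UW)
  ∠QUW = 23.96°

Step 13: From VQ = 11, VS = 23.19, QS = 13, by the inverse law of cosines:
  cos(∠QVS) = (VQ² + VS² - QS²) / (2·VQ·VS)
  ∠QVS = 16.28°

Step 14: From SE = 23.87, EP = 12, and ∠SEP = 90°, by the law of cosines:
  SP² = SE² + EP² - 2·SE·EP·cos(90°) = 569.6 + 144 - 0 = 713.6
  SP ≈ 26.71

Step 15: From EQ = √137, ES = 23.87, QS = 13, by the inverse law of cosines:
  cos(∠QES) = (EQ² + ES² - QS²) / (2·EQ·ES)
  ∠QES = 15.8°

Step 16: From SE = 23.87, SQ = 13, EQ = √137, by the inverse law of cosines:
  cos(∠ESQ) = (SE² + SQ² - EQ²) / (2·SE·SQ)
  ∠ESQ = 14.2°

Step 17: From SE = 23.87, SP = 26.71, EP = 12, by the inverse law of cosines:
  cos(∠ESP) = (SE² + SP² - EP²) / (2·SE·SP)
  ∠ESP = 26.69°

Step 18: From PE = 12, PS = 26.71, ES = 23.87, by the inverse law of cosines:
  cos(∠EPS) = (PE² + PS² - ES²) / (2·PE·PS)
  ∠EPS = 63.31°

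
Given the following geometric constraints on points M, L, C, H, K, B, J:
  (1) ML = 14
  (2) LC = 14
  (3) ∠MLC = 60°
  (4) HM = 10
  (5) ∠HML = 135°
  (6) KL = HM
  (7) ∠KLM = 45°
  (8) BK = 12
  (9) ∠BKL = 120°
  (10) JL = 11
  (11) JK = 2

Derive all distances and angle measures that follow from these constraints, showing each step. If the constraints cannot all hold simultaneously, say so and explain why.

The constraints are consistent.

From the given relations:
  KL = HM = 10

Step 1: From ML = 14, LC = 14, and ∠MLC = 60°, by the law of cosines:
  MC² = ML² + LC² - 2·ML·LC·cos(60°) = 196 + 196 - 196 = 196
  MC = 14

Step 2: From ML = 14, LK = 10, and ∠MLK = 45°, by the law of cosines:
  MK² = ML² + LK² - 2·ML·LK·cos(45°) = 196 + 100 - 198 = 98.01
  MK ≈ 9.9

Step 3: From LM = 14, MH = 10, and ∠LMH = 135°, by the law of cosines:
  LH² = LM² + MH² - 2·LM·MH·cos(135°) = 196 + 100 + 198 = 494
  LH ≈ 22.23

Step 4: From LK = 10, KB = 12, and ∠LKB = 120°, by the law of cosines:
  LB² = LK² + KB² - 2·LK·KB·cos(120°) = 100 + 144 + 120 = 364
  LB = 2·√91

Step 5: From LJ = 11, LK = 10, JK = 2, by the inverse law of cosines:
  cos(∠JLK) = (LJ² + LK² - JK²) / (2·LJ·LK)
  ∠JLK = 9.47°

Step 6: From KJ = 2, KL = 10, JL = 11, by the inverse law of cosines:
  cos(∠JKL) = (KJ² + KL² - JL²) / (2·KJ·KL)
  ∠JKL = 115.15°

Step 7: From JK = 2, JL = 11, KL = 10, by the inverse law of cosines:
  cos(∠KJL) = (JK² + JL² - KL²) / (2·JK·JL)
  ∠KJL = 55.38°

Step 8: From MC = 14, ML = 14, CL = 14, by the inverse law of cosines:
  cos(∠CML) = (MC² + ML² - CL²) / (2·MC·ML)
  ∠CML = 60°

Step 9: From MK = 9.9, ML = 14, KL = 10, by the inverse law of cosines:
  cos(∠KML) = (MK² + ML² - KL²) / (2·MK·ML)
  ∠KML = 45.58°

Step 10: From LB = 2·√91, LK = 10, BK = 12, by the inverse law of cosines:
  cos(∠BLK) = (LB² + LK² - BK²) / (2·LB·LK)
  ∠BLK = 33°

Step 11: From LH = 22.23, LM = 14, HM = 10, by the inverse law of cosines:
  cos(∠HLM) = (LH² + LM² - HM²) / (2·LH·LM)
  ∠HLM = 18.55°

Step 12: From CL = 14, CM = 14, LM = 14, by the inverse law of cosines:
  cos(∠LCM) = (CL² + CM² - LM²) / (2·CL·CM)
  ∠LCM = 60°

Step 13: From HL = 22.23, HM = 10, LM = 14, by the inverse law of cosines:
  cos(∠LHM) = (HL² + HM² - LM²) / (2·HL·HM)
  ∠LHM = 26.45°

Step 14: From KL = 10, KM = 9.9, LM = 14, by the inverse law of cosines:
  cos(∠LKM) = (KL² + KM² - LM²) / (2·KL·KM)
  ∠LKM = 89.42°

Step 15: From BK = 12, BL = 2·√91, KL = 10, by the inverse law of cosines:
  cos(∠KBL) = (BK² + BL² - KL²) / (2·BK·BL)
  ∠KBL = 27°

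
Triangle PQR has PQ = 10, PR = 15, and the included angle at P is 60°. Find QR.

When two sides and the included angle are known, the law of cosines gives the third side.
c^2 = a^2 + b^2 - 2ab cos(C) generalizes the Pythagorean theorem to non-right triangles.
Here: QR^2 = 100 + 225 - 300*(1/2) = 175
QR = 5*sqrt(7)

5*sqrt(7)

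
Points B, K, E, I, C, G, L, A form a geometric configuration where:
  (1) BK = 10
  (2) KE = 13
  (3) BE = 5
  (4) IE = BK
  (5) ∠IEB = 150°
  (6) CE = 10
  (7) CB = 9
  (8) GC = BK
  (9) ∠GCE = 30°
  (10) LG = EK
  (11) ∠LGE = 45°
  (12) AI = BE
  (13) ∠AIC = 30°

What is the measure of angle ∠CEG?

From the given relations: GC = BK = 10.
Step 1: By the law of cosines on triangle ECG: EG² = 10² + 10² − 2·10·10·cos(30°) = 26.79, so EG ≈ 5.18.
Step 2: By the inverse law of cosines on triangle CEG: cos(∠CEG) = (10² + 5.18² − 10²) / (2·10·5.18) = 26.79/103.53 = 0.2588, so ∠CEG = 75°.

Therefore, the measure of angle ∠CEG = 75°.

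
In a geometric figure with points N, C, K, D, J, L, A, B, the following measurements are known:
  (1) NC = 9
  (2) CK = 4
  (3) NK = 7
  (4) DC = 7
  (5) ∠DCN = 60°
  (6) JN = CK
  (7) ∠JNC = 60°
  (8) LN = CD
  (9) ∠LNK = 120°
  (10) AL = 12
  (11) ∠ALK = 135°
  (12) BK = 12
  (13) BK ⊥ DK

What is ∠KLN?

From the given relations: LN = CD = 7.
Step 1: By the law of cosines on triangle LNK: LK² = 7² + 7² − 2·7·7·cos(120°) = 147, so LK = 7·√3.
Step 2: By the inverse law of cosines on triangle KLN: cos(∠KLN) = ((7·√3)² + 7² − 7²) / (2·7·√3·7) = 147/169.74 = 0.866, so ∠KLN = 30°.

Therefore, the measure of angle ∠KLN = 30°.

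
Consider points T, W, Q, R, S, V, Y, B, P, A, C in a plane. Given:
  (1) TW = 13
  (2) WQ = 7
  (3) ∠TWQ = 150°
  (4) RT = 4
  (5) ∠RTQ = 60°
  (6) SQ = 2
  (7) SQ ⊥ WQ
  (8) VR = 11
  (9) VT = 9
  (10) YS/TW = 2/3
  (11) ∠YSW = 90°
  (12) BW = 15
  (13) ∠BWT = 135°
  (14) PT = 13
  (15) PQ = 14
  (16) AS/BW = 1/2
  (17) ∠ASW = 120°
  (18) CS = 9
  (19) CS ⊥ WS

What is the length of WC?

Step 1: By the law of cosines on triangle SQW: SW² = 2² + 7² − 2·2·7·cos(90°) = 53, so SW = √53.
Step 2: By the law of cosines on triangle WSC: WC² = √53² + 9² − 2·√53·9·cos(90°) = 134, so WC = √134.

Therefore, the length of WC = √134.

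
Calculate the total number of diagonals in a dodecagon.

Each of the 12 vertices connects to 9 non-adjacent vertices via diagonals.
Total connections = 12 × 9 = 108, but each diagonal is counted twice.
Number of diagonals = 108 / 2 = 54.

54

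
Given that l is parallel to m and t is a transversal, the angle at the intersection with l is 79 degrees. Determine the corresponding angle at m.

Corresponding angles formed by parallel lines and a transversal are equal.
The given angle is 79 degrees.
The corresponding angle = 79 degrees.

79 degrees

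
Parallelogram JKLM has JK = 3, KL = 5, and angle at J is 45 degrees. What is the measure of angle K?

Consecutive angles are supplementary: angle K = 180 - 45 = 135 degrees.

135 degrees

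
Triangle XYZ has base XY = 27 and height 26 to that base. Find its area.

A triangle's area is half the area of a rectangle with the same base and height.
Area = (1/2) * 27 * 26 = 351.

351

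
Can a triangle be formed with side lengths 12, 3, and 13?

For three segments to close into a triangle, no single side can be as long as the other two combined.
The longest side is 13, and 3 + 12 = 15 > 13.
A triangle can be formed.

Yes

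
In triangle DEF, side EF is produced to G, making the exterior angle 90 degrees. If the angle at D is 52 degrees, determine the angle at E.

angle E = 90 - 52 = 38 degrees (exterior angle theorem).

38 degrees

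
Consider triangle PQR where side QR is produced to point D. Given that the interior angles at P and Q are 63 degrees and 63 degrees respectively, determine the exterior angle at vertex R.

The interior angle at R is 180 - 63 - 63 = 54 degrees.
The exterior angle and interior angle at R are supplementary:
Exterior angle = 180 - 54 = 126 degrees.

126 degrees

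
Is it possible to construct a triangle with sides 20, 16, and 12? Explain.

For three segments to close into a triangle, no single side can be as long as the other two combined.
The longest side is 20, and 12 + 16 = 28 > 20.
A triangle can be formed.

Yes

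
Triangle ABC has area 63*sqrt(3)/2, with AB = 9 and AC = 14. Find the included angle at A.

From the SAS area formula Area = (1/2)ab sin(C), rearranging gives sin(C) = 2*Area/(ab).
sin(C) = 2 * 63*sqrt(3)/2 / (126) = sqrt(3)/2.
Therefore C = arcsin(sqrt(3)/2) = 60°.
Since sin(180° - C) = sin(C), the obtuse angle 120° gives the same area, so C = 60° or C = 120°.

60° or 120°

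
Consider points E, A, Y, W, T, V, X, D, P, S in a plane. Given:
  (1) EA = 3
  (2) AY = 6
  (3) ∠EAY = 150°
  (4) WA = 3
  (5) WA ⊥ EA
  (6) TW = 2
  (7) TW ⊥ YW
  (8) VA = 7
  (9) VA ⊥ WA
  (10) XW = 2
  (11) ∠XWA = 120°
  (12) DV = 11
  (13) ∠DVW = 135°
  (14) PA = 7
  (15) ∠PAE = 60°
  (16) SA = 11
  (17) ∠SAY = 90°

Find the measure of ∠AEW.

Step 1: By the law of cosines on triangle EAW: EW² = 3² + 3² − 2·3·3·cos(90°) = 18, so EW = 3·√2.
Step 2: By the inverse law of cosines on triangle AEW: cos(∠AEW) = (3² + (3·√2)² − 3²) / (2·3·3·√2) = 18/25.46 = 0.7071, so ∠AEW = 45°.

Therefore, the measure of angle ∠AEW = 45°.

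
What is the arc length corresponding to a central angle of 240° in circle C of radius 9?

The full circumference is 2πr = 2π(9) = 18*pi.
The arc spans 240° out of 360°, which is a fraction of 2/3.
Arc length = 18*pi × 2/3 = 12*pi.

12*pi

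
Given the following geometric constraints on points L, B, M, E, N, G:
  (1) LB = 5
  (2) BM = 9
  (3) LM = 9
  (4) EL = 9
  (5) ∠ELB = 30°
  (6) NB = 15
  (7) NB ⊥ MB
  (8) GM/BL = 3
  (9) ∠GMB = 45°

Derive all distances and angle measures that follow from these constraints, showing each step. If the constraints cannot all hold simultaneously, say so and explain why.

The constraints are consistent.

From the given relations:
  GM = 3·BL = 3·5 = 15

Step 1: From BL = 5, LE = 9, and ∠BLE = 30°, by the law of cosines:
  BE² = BL² + LE² - 2·BL·LE·cos(30°) = 25 + 81 - 77.94 = 28.06
  BE ≈ 5.3

Step 2: From BM = 9, MG = 15, and ∠BMG = 45°, by the law of cosines:
  BG² = BM² + MG² - 2·BM·MG·cos(45°) = 81 + 225 - 190.9 = 115.1
  BG ≈ 10.73

Step 3: From MB = 9, BN = 15, and ∠MBN = 90°, by the law of cosines:
  MN² = MB² + BN² - 2·MB·BN·cos(90°) = 81 + 225 - 0 = 306
  MN = 3·√34

Step 4: From LB = 5, LM = 9, BM = 9, by the inverse law of cosines:
  cos(∠BLM) = (LB² + LM² - BM²) / (2·LB·LM)
  ∠BLM = 73.87°

Step 5: From BL = 5, BM = 9, LM = 9, by the inverse law of cosines:
  cos(∠LBM) = (BL² + BM² - LM²) / (2·BL·BM)
  ∠LBM = 73.87°

Step 6: From MB = 9, ML = 9, BL = 5, by the inverse law of cosines:
  cos(∠BML) = (MB² + ML² - BL²) / (2·MB·ML)
  ∠BML = 32.26°

Step 7: From BE = 5.3, BL = 5, EL = 9, by the inverse law of cosines:
  cos(∠EBL) = (BE² + BL² - EL²) / (2·BE·BL)
  ∠EBL = 121.84°

Step 8: From BG = 10.73, BM = 9, GM = 15, by the inverse law of cosines:
  cos(∠GBM) = (BG² + BM² - GM²) / (2·BG·BM)
  ∠GBM = 98.61°

Step 9: From MB = 9, MN = 3·√34, BN = 15, by the inverse law of cosines:
  cos(∠BMN) = (MB² + MN² - BN²) / (2·MB·MN)
  ∠BMN = 59.04°

Step 10: From EB = 5.3, EL = 9, BL = 5, by the inverse law of cosines:
  cos(∠BEL) = (EB² + EL² - BL²) / (2·EB·EL)
  ∠BEL = 28.16°

Step 11: From NB = 15, NM = 3·√34, BM = 9, by the inverse law of cosines:
  cos(∠BNM) = (NB² + NM² - BM²) / (2·NB·NM)
  ∠BNM = 30.96°

Step 12: From GB = 10.73, GM = 15, BM = 9, by the inverse law of cosines:
  cos(∠BGM) = (GB² + GM² - BM²) / (2·GB·GM)
  ∠BGM = 36.39°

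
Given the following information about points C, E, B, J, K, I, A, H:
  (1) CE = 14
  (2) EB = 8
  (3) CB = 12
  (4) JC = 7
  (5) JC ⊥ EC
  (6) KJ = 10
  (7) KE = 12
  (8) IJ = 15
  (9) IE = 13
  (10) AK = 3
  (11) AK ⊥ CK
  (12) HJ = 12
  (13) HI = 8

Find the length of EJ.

Step 1: By the law of cosines on triangle ECJ: EJ² = 14² + 7² − 2·14·7·cos(90°) = 245, so EJ = 7·√5.

Therefore, the length of EJ = 7·√5.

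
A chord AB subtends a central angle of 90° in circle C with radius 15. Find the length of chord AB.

Drop a perpendicular from the center to the chord, bisecting both the chord and the central angle.
Each half-chord = r sin(θ/2) = 15 sin(45°).
The full chord = 2 × 15 × sin(45°) = 15*sqrt(2).

15*sqrt(2)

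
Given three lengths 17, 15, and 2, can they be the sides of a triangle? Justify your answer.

The longest side is 17. The other two sides sum to 2 + 15 = 17.
Since 17 ≤ 17, the two shorter sides cannot reach around to close the triangle.

No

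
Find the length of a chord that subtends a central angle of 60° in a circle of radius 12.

Chord length = 2r sin(θ/2)
= 2 × 12 × sin(60°/2)
= 2 × 12 × sin(30°)
= 12

12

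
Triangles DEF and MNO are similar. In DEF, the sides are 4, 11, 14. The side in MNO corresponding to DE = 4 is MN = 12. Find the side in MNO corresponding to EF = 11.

Since the triangles are similar, the ratio of corresponding sides is constant.
Scale factor k = MN / DE = 12 / 4 = 3
NO = k * EF = 3 * 11 = 33

33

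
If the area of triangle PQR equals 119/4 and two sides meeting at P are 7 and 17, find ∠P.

Area = (1/2) * a * b * sin(C)
sin(C) = 2 * Area / (a * b)
sin(C) = 2 * 119/4 / (7 * 17)
sin(C) = 1/2
C = arcsin(1/2) = 30°
Since sin(180° - C) = sin(C), the obtuse angle 150° gives the same area, so C = 30° or C = 150°.

30° or 150°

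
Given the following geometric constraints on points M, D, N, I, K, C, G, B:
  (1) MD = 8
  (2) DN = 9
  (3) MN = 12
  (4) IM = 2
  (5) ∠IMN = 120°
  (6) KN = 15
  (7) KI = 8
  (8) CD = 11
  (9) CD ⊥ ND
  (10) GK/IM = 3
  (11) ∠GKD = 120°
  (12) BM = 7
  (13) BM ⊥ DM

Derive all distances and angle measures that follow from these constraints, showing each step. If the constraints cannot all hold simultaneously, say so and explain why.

The constraints are consistent.

From the given relations:
  GK = 3·IM = 3·2 = 6

Step 1: From DM = 8, MB = 7, and ∠DMB = 90°, by the law of cosines:
  DB² = DM² + MB² - 2·DM·MB·cos(90°) = 64 + 49 - 0 = 113
  DB = √113

Step 2: From NM = 12, MI = 2, and ∠NMI = 120°, by the law of cosines:
  NI² = NM² + MI² - 2·NM·MI·cos(120°) = 144 + 4 + 24 = 172
  NI = 2·√43

Step 3: From ND = 9, DC = 11, and ∠NDC = 90°, by the law of cosines:
  NC² = ND² + DC² - 2·ND·DC·cos(90°) = 81 + 121 - 0 = 202
  NC ≈ 14.21

Step 4: From MD = 8, MN = 12, DN = 9, by the inverse law of cosines:
  cos(∠DMN) = (MD² + MN² - DN²) / (2·MD·MN)
  ∠DMN = 48.59°

Step 5: From DM = 8, DN = 9, MN = 12, by the inverse law of cosines:
  cos(∠MDN) = (DM² + DN² - MN²) / (2·DM·DN)
  ∠MDN = 89.6°

Step 6: From ND = 9, NM = 12, DM = 8, by the inverse law of cosines:
  cos(∠DNM) = (ND² + NM² - DM²) / (2·ND·NM)
  ∠DNM = 41.81°

Step 7: From DB = √113, DM = 8, BM = 7, by the inverse law of cosines:
  cos(∠BDM) = (DB² + DM² - BM²) / (2·DB·DM)
  ∠BDM = 41.19°

Step 8: From NC = 14.21, ND = 9, CD = 11, by the inverse law of cosines:
  cos(∠CND) = (NC² + ND² - CD²) / (2·NC·ND)
  ∠CND = 50.71°

Step 9: From NI = 2·√43, NK = 15, IK = 8, by the inverse law of cosines:
  cos(∠INK) = (NI² + NK² - IK²) / (2·NI·NK)
  ∠INK = 32.18°

Step 10: From NI = 2·√43, NM = 12, IM = 2, by the inverse law of cosines:
  cos(∠INM) = (NI² + NM² - IM²) / (2·NI·NM)
  ∠INM = 7.59°

Step 11: From IK = 8, IN = 2·√43, KN = 15, by the inverse law of cosines:
  cos(∠KIN) = (IK² + IN² - KN²) / (2·IK·IN)
  ∠KIN = 87°

Step 12: From IM = 2, IN = 2·√43, MN = 12, by the inverse law of cosines:
  cos(∠MIN) = (IM² + IN² - MN²) / (2·IM·IN)
  ∠MIN = 52.41°

Step 13: From KI = 8, KN = 15, IN = 2·√43, by the inverse law of cosines:
  cos(∠IKN) = (KI² + KN² - IN²) / (2·KI·KN)
  ∠IKN = 60.82°

Step 14: From CD = 11, CN = 14.21, DN = 9, by the inverse law of cosines:
  cos(∠DCN) = (CD² + CN² - DN²) / (2·CD·CN)
  ∠DCN = 39.29°

Step 15: From BD = √113, BM = 7, DM = 8, by the inverse law of cosines:
  cos(∠DBM) = (BD² + BM² - DM²) / (2·BD·BM)
  ∠DBM = 48.81°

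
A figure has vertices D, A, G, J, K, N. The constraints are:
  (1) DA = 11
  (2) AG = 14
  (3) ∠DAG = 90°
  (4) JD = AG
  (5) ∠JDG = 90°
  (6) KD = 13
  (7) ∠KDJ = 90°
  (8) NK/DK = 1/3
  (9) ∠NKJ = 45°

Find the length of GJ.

From the given relations: JD = AG = 14.
Step 1: By the law of cosines on triangle GAD: GD² = 14² + 11² − 2·14·11·cos(90°) = 317, so GD ≈ 17.8.
Step 2: By the law of cosines on triangle GDJ: GJ² = 17.8² + 14² − 2·17.8·14·cos(90°) = 513, so GJ = 3·√57.

Therefore, the length of GJ = 3·√57.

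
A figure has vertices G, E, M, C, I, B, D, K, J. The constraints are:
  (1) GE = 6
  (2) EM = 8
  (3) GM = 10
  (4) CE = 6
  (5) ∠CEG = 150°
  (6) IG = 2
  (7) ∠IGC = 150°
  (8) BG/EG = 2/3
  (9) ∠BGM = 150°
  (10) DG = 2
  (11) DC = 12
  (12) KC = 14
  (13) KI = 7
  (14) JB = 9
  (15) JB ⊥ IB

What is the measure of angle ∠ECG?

Step 1: By the law of cosines on triangle CEG: CG² = 6² + 6² − 2·6·6·cos(150°) = 134.35, so CG ≈ 11.59.
Step 2: By the inverse law of cosines on triangle ECG: cos(∠ECG) = (6² + 11.59² − 6²) / (2·6·11.59) = 134.35/139.09 = 0.9659, so ∠ECG = 15°.

Therefore, the measure of angle ∠ECG = 15°.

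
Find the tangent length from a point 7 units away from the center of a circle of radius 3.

tangent = √(d² - r²) = √(7² - 3²) = √(49 - 9) = √40 = 2*sqrt(10)

2*sqrt(10)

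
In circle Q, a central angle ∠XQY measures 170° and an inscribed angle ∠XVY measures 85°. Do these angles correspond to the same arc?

By the inscribed angle theorem, if both angles subtend the same arc, the inscribed angle must be half the central angle.
Half of 170° = 85°, which equals the given inscribed angle of 85°.
Therefore, yes, they correspond to the same arc.

Yes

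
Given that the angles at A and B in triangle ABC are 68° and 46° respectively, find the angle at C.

The interior angles sum to 180°: angle C = 180 - 68 - 46 = 66°.
The triangle is acute (angles 68°, 46°, 66°).

66 degrees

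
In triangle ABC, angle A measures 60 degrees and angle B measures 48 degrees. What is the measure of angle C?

Let angle C = x. Then 60 + 48 + x = 180.
x = 180 - 108 = 72 degrees.

72 degrees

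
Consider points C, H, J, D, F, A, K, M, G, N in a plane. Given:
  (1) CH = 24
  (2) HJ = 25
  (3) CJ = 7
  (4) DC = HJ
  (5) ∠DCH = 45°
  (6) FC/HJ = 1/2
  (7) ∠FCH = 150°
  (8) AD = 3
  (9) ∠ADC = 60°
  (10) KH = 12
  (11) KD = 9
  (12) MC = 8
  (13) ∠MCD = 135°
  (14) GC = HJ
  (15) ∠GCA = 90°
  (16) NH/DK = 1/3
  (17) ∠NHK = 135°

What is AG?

From the given relations: DC = HJ = 25; GC = HJ = 25.
Step 1: By the law of cosines on triangle CDA: CA² = 25² + 3² − 2·25·3·cos(60°) = 559, so CA ≈ 23.64.
Step 2: By the law of cosines on triangle ACG: AG² = 23.64² + 25² − 2·23.64·25·cos(90°) = 1184, so AG = 4·√74.

Therefore, the length of AG = 4·√74.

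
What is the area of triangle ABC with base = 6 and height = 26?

A triangle's area is half the area of a rectangle with the same base and height.
Area = (1/2) * 6 * 26 = 78.

78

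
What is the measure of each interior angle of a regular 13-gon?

Each interior angle of a regular n-gon is (n - 2) * 180 / n.
For n = 13: (13 - 2) * 180 / 13 = 1980/13 = 1980/13 degrees.

1980/13 degrees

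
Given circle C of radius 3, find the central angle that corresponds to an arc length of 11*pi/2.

Arc length L = 2πr × θ/360, so θ = 360L / (2πr).
θ = 360 × 11*pi/2 / (2π × 3)
θ = 330°
θ = 330°

330°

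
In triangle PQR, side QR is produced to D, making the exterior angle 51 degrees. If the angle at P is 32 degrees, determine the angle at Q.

angle Q = 51 - 32 = 19 degrees (exterior angle theorem).

19 degrees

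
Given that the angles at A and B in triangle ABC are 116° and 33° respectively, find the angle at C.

Let angle C = x. Then 116 + 33 + x = 180.
x = 180 - 149 = 31 degrees.

31 degrees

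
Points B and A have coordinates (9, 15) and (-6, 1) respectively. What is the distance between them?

d = sqrt((-15)^2 + (-14)^2) = sqrt(421)

sqrt(421)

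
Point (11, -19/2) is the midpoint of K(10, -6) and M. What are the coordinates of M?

Using the midpoint formula: M = ((x1 + x2)/2, (y1 + y2)/2)
We know M = (11, -19/2) and K = (10, -6)
For x: 11 = (10 + x2)/2, so x2 = 2*11 - 10 = 12
For y: -19/2 = (-6 + y2)/2, so y2 = 2*-19/2 - -6 = -13
M = (12, -13)

(12, -13)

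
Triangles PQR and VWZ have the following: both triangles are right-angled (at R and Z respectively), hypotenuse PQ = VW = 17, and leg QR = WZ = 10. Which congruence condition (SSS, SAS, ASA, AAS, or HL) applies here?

The given information provides:
both triangles are right-angled (at R and Z respectively), hypotenuse PQ = VW = 17, and leg QR = WZ = 10
This matches the HL congruence theorem.
The hypotenuse and one leg of two right triangles are equal (Hypotenuse-Leg).

HL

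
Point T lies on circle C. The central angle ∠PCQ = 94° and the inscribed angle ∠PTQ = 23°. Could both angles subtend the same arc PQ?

By the inscribed angle theorem, the inscribed angle for a central angle of 94° should be 94° / 2 = 47°.
The given inscribed angle is 23°, which does not equal 47°.
Therefore, no, they do not correspond to the same arc.

No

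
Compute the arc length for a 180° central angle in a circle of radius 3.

Arc length = 2πr × θ/360
= 2π × 3 × 1/2
= 3*pi

3*pi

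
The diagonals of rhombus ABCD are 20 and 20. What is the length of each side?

Half-diagonals are 10 and 10. side = sqrt(10^2 + 10^2) = sqrt(200) = 10*sqrt(2)

10*sqrt(2)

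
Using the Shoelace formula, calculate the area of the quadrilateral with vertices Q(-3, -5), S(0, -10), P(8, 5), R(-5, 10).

Using the Shoelace formula for a quadrilateral (vertices in order):
Area = (1/2)|sum of (x_i * y_(i+1) - x_(i+1) * y_i)|
Terms: (-3*-10 - 0*-5) = 30, (0*5 - 8*-10) = 80, (8*10 - -5*5) = 105, (-5*-5 - -3*10) = 55
Sum = 270
Area = (1/2)(270) = 135

135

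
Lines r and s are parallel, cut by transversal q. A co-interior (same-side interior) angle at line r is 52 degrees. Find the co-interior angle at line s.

Co-interior (same-side interior) angles are between the parallel lines on the same side of the transversal.
Unlike corresponding or alternate interior angles, they are supplementary rather than equal.
So the angle = 180 - 52 = 128 degrees.

128 degrees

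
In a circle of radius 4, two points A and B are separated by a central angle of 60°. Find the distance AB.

Chord length = 2r sin(θ/2)
= 2 × 4 × sin(60°/2)
= 2 × 4 × sin(30°)
= 4

4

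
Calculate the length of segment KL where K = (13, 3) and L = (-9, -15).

The horizontal distance is |-9 - 13| = 22 and the vertical distance is |-15 - 3| = 18.
By the Pythagorean theorem, d = sqrt(22^2 + 18^2) = sqrt(808) = 2*sqrt(202).

2*sqrt(202)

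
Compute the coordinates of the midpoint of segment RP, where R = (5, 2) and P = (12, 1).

The midpoint is the point halfway along the segment.
Move half the horizontal distance: 5 + (12 - 5)/2 = 5 + 7/2 = 17/2
Move half the vertical distance: 2 + (1 - 2)/2 = 2 + -1/2 = 3/2
Midpoint = (17/2, 3/2)

(17/2, 3/2)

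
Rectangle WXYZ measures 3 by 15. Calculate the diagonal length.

Using the Pythagorean theorem:
d² = 3² + 15² = 9 + 225 = 234
d = sqrt(234) = 3*sqrt(26)

3*sqrt(26)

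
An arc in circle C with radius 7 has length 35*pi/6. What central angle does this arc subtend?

The full circumference is 2πr = 14*pi.
The arc is 35*pi/6 / 14*pi = 5/12 of the full circle.
So the central angle = 5/12 × 360° = 150°.

150°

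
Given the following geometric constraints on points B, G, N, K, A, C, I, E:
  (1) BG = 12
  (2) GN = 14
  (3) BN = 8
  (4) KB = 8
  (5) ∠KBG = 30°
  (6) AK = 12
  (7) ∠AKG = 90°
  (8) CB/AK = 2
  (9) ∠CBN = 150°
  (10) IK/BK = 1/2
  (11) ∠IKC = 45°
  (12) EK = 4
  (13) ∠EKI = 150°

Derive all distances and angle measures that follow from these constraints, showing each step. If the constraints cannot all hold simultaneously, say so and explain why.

The constraints are consistent.

From the given relations:
  CB = 2·AK = 2·12 = 24
  IK = 1/2·BK = 1/2·8 = 4

Step 1: From GB = 12, BK = 8, and ∠GBK = 30°, by the law of cosines:
  GK² = GB² + BK² - 2·GB·BK·cos(30°) = 144 + 64 - 166.3 = 41.72
  GK ≈ 6.46

Step 2: From NB = 8, BC = 24, and ∠NBC = 150°, by the law of cosines:
  NC² = NB² + BC² - 2·NB·BC·cos(150°) = 64 + 576 + 332.6 = 972.6
  NC ≈ 31.19

Step 3: From IK = 4, KE = 4, and ∠IKE = 150°, by the law of cosines:
  IE² = IK² + KE² - 2·IK·KE·cos(150°) = 16 + 16 + 27.71 = 59.71
  IE ≈ 7.73

Step 4: From BG = 12, BN = 8, GN = 14, by the inverse law of cosines:
  cos(∠GBN) = (BG² + BN² - GN²) / (2·BG·BN)
  ∠GBN = 86.42°

Step 5: From GB = 12, GN = 14, BN = 8, by the inverse law of cosines:
  cos(∠BGN) = (GB² + GN² - BN²) / (2·GB·GN)
  ∠BGN = 34.77°

Step 6: From NB = 8, NG = 14, BG = 12, by the inverse law of cosines:
  cos(∠BNG) = (NB² + NG² - BG²) / (2·NB·NG)
  ∠BNG = 58.81°

Step 7: From GK = 6.46, KA = 12, and ∠GKA = 90°, by the law of cosines:
  GA² = GK² + KA² - 2·GK·KA·cos(90°) = 41.72 + 144 - 0 = 185.7
  GA ≈ 13.63

Step 8: From GB = 12, GK = 6.46, BK = 8, by the inverse law of cosines:
  cos(∠BGK) = (GB² + GK² - BK²) / (2·GB·GK)
  ∠BGK = 38.26°

Step 9: From NB = 8, NC = 31.19, BC = 24, by the inverse law of cosines:
  cos(∠BNC) = (NB² + NC² - BC²) / (2·NB·NC)
  ∠BNC = 22.63°

Step 10: From KB = 8, KG = 6.46, BG = 12, by the inverse law of cosines:
  cos(∠BKG) = (KB² + KG² - BG²) / (2·KB·KG)
  ∠BKG = 111.74°

Step 11: From CB = 24, CN = 31.19, BN = 8, by the inverse law of cosines:
  cos(∠BCN) = (CB² + CN² - BN²) / (2·CB·CN)
  ∠BCN = 7.37°

Step 12: From IE = 7.73, IK = 4, EK = 4, by the inverse law of cosines:
  cos(∠EIK) = (IE² + IK² - EK²) / (2·IE·IK)
  ∠EIK = 15°

Step 13: From EI = 7.73, EK = 4, IK = 4, by the inverse law of cosines:
  cos(∠IEK) = (EI² + EK² - IK²) / (2·EI·EK)
  ∠IEK = 15°

Step 14: From GA = 13.63, GK = 6.46, AK = 12, by the inverse law of cosines:
  cos(∠AGK) = (GA² + GK² - AK²) / (2·GA·GK)
  ∠AGK = 61.71°

Step 15: From AG = 13.63, AK = 12, GK = 6.46, by the inverse law of cosines:
  cos(∠GAK) = (AG² + AK² - GK²) / (2·AG·AK)
  ∠GAK = 28.29°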